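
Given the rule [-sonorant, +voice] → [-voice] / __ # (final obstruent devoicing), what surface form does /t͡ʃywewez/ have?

The only segment in the rule's environment that also matches [-sonorant, +voice] is /z/. Applying [-voice] turns the voiced alveolar fricative into /s/ (voiceless alveolar fricative), giving [t͡ʃywewes].

[t͡ʃywewes]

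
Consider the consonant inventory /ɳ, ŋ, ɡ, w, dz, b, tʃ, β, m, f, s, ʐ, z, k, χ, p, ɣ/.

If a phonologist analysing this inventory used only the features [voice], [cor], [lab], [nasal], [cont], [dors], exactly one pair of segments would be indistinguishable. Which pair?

On the given features, /z/ and /ʐ/ have an identical profile: [+voice], [+coronal], [−labial], [−nasal], [+continuant], [−dorsal]. No other two segments in the inventory coincide on all 6 features. (They do differ in [anterior], which is not among the given features.)

z, ʐ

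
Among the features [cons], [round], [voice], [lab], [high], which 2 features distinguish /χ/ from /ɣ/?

/χ/ (voiceless uvular fricative) and /ɣ/ (voiced velar fricative) agree on [+consonantal], [−round], [−labial]. They differ on [voice] (/χ/ [−], /ɣ/ [+]), [high] (/χ/ [−], /ɣ/ [+]).

[voice], [high]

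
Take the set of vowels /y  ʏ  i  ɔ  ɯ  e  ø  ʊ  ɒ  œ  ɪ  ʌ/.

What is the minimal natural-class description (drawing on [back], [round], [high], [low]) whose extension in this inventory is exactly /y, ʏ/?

[+high, −back, +round]

/y, ʏ/ are all [+high], [−back], [+round], and no other segment in the inventory matches all three values. Dropping any one of them over-generates: [−back, +round] alone would also admit /ø, œ/; [+high, +round] alone would also admit /ʊ/; [+high, −back] alone would also admit /i, ɪ/. No other combination of two listed features picks out exactly this set either, so fewer than three features will not do.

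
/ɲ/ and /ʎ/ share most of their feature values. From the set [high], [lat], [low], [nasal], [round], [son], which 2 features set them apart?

[nasal], [lateral]

/ɲ/ (palatal nasal) and /ʎ/ (palatal lateral approximant) agree on [+high], [−low], [−round], [+sonorant]. They differ on [nasal] (/ɲ/ [+], /ʎ/ [−]), [lateral] (/ɲ/ [−], /ʎ/ [+]).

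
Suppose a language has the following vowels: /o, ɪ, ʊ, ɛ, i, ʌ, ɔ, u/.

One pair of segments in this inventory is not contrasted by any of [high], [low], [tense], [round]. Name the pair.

/ʌ/ (mid back unrounded lax vowel) and /ɛ/ (mid front unrounded lax vowel) are both [-high], [-low], [-tense], [-round], so none of the listed features separates them. (They do differ in [back], which is not among the given features.) Every other pair in the inventory differs on at least one listed feature.

ʌ, ɛ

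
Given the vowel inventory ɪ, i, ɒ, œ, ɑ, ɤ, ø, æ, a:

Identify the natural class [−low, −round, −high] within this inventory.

ɤ

Checking each segment against [−low], [−round], [−high]: /ɤ/ (mid back unrounded tense vowel) satisfies every feature; every other segment in the inventory fails at least one.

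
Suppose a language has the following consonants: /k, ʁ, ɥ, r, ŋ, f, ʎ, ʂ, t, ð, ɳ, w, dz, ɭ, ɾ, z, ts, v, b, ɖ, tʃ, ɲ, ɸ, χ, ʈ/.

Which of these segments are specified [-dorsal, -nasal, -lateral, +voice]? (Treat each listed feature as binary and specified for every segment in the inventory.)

r, ð, dz, ɾ, z, v, b, ɖ

Among the inventory, the [-dorsal] segments are /r, f, ʂ, t, ð, ɳ, dz, ɭ, ɾ, z, ts, v, b, ɖ, tʃ, ɸ, ʈ/.
Among these, [-nasal] gives /r, f, ʂ, t, ð, dz, ɭ, ɾ, z, ts, v, b, ɖ, tʃ, ɸ, ʈ/.
Among these, [-lateral] gives /r, f, ʂ, t, ð, dz, ɾ, z, ts, v, b, ɖ, tʃ, ɸ, ʈ/.
Intersecting with [+voice] leaves /r, ð, dz, ɾ, z, v, b, ɖ/.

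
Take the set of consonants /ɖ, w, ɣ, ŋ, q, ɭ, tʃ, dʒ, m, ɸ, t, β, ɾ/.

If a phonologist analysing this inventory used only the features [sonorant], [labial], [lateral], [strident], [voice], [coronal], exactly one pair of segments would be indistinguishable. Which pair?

m, w

On the given features, /m/ and /w/ have an identical profile: [+sonorant], [+labial], [-lateral], [-strident], [+voice], [-coronal]. No other two segments in the inventory coincide on all 6 features. (They do differ in [nasal], [continuant], [round] and [dorsal], which are not among the given features.)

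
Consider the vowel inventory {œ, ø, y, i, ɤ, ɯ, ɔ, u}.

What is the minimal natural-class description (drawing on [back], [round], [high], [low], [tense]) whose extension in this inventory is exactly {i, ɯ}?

[+high, −round]

The class [+high], [−round] has exactly /i, ɯ/ as its extension in this inventory. No smaller conjunction from the listed features achieves this: [−round] alone would also admit /ɤ/; [+high] alone would also admit /y, u/; and checking the remaining single features turns up none with this extension.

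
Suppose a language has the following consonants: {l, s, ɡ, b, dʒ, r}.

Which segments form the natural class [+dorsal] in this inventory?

The [+dorsal] segments here are /ɡ/; the remaining /l, s, b, dʒ, r/ are [-dorsal].

ɡ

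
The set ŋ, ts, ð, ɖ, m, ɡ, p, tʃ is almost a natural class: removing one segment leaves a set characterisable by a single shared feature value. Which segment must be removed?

The remaining segments after removing /ð/ share [−continuant]; /ð/ (voiced dental fricative) is [+continuant]. For every other candidate removal, the leftover set fails to share any single feature value that the removed segment lacks.

ð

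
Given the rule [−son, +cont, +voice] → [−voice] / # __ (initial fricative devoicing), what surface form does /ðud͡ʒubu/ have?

[θud͡ʒubu]

The only segment in the rule's environment that also matches [−son, +cont, +voice] is /ð/. Applying [−voice] turns the voiced dental fricative into /θ/ (voiceless dental fricative), giving [θud͡ʒubu].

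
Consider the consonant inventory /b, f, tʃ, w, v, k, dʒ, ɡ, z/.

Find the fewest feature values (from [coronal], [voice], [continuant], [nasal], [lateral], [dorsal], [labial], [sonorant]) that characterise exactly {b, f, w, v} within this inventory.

[+labial]

The target set is precisely the extension of [+labial] in this inventory.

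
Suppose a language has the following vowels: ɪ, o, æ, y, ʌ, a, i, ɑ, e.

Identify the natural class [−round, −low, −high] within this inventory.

Eliminate segments failing any feature: /ɪ, i/ are [+high]; /o, y/ are [+round]; /æ, a, ɑ/ are [+low]. The remaining /ʌ, e/ satisfy [−round], [−low], [−high].

ʌ, e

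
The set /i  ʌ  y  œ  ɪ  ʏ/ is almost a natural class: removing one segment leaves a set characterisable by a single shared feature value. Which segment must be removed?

/y, ʏ, œ, ɪ, i/ are all [-back], but /ʌ/ (mid back unrounded lax vowel) is [+back]. No other single segment can be removed to leave a set sharing one feature value that the removed segment lacks, so /ʌ/ is the odd one out.

ʌ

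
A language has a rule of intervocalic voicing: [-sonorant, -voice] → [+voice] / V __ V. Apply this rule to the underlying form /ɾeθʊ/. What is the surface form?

[ɾeðʊ]

Only /θ/ occurs between two vowels (/e/ __ /ʊ/) and matches the structural description. It is a voiceless dental fricative, so [-sonorant, -voice] holds; changing it to [+voice] with all other features held fixed yields /ð/ (voiced dental fricative). No other segment meets both the structural description and the environment, so the output is [ɾeðʊ].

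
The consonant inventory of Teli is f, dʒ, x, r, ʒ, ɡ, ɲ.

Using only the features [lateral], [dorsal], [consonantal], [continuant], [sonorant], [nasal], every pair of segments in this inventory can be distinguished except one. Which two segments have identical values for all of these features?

f, ʒ

/f/ (voiceless labiodental fricative) and /ʒ/ (voiced postalveolar fricative) are both [−lateral], [−dorsal], [+consonantal], [+continuant], [−sonorant], [−nasal], so none of the listed features separates them. (They do differ in [voice], [labial] and [coronal], which are not among the given features.) Every other pair in the inventory differs on at least one listed feature.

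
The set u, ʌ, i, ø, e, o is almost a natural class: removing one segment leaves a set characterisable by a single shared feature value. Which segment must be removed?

ʌ

[tense] groups all but one: /o, e, u, i, ø/ share [+tense] while /ʌ/ (mid back unrounded lax vowel) alone is [−tense]. Removing any other segment would not leave a single-feature class that excludes it.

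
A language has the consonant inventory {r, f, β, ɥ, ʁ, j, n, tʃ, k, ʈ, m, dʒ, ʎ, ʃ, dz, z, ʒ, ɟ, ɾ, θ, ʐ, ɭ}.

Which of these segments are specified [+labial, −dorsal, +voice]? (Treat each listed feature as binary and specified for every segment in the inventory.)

β, m

First, the [+labial] segments are /f, β, ɥ, m/.
Among these, [−dorsal] gives /f, β, m/.
Intersecting with [+voice] leaves /β, m/.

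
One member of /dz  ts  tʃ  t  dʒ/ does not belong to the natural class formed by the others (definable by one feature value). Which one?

t

The remaining segments after removing /t/ share [+delayed release]; /t/ (voiceless alveolar stop) is [−delayed release]. For every other candidate removal, the leftover set fails to share any single feature value that the removed segment lacks.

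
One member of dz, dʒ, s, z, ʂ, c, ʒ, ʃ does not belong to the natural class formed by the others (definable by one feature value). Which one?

c

The remaining segments after removing /c/ share [+strident]; /c/ (voiceless palatal stop) is [−strident]. For every other candidate removal, the leftover set fails to share any single feature value that the removed segment lacks.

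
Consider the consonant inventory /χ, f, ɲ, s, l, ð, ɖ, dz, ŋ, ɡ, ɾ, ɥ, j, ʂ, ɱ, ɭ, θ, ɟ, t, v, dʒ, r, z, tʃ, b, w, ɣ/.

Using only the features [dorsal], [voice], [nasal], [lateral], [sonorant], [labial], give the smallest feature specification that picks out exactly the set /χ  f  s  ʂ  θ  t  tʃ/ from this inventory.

[-voice]

/χ, f, s, ʂ, θ, t, tʃ/ are exactly the [-voice] segments in the inventory, so a single feature suffices.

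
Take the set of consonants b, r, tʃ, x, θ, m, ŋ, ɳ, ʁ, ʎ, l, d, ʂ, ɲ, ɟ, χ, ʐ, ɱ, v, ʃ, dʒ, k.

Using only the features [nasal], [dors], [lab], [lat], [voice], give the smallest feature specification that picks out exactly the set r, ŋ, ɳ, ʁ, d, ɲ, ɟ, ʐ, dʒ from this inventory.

/r, ŋ, ɳ, ʁ, d, ɲ, ɟ, ʐ, dʒ/ are all [+voice], [-lateral], [-labial], and no other segment in the inventory matches all three values. Dropping any one of them over-generates: [-lateral, -labial] alone would also admit /tʃ, x, θ, ʂ, …/; [+voice, -labial] alone would also admit /ʎ, l/; [+voice, -lateral] alone would also admit /b, m, ɱ, v/. No other combination of two listed features picks out exactly this set either, so fewer than three features will not do.

[+voice, -lat, -lab]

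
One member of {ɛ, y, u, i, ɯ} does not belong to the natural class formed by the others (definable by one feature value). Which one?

The remaining segments after removing /ɛ/ share [+tense]; /ɛ/ (mid front unrounded lax vowel) is [−tense]. For every other candidate removal, the leftover set fails to share any single feature value that the removed segment lacks.

ɛ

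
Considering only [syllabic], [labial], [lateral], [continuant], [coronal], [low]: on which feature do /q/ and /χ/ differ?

[continuant]

/q/ is the voiceless uvular stop and /χ/ is the voiceless uvular fricative. Both are [-syllabic], [-labial], [-lateral], [-coronal], [-low]. /q/ is [-continuant] while /χ/ is [+continuant], so the distinguishing feature is [continuant].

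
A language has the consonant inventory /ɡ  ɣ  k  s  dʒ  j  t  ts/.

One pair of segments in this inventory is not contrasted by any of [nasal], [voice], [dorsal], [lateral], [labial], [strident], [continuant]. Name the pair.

Both /j/ and /ɣ/ are [−nasal], [+voice], [+dorsal], [−lateral], [−labial], [−strident], [+continuant]. Since the list omits [sonorant] and [back] — which do distinguish the palatal glide from the voiced velar fricative — this pair collapses; all other pairs remain distinct.

j, ɣ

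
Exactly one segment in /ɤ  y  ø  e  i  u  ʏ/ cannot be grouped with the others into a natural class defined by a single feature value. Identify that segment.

The remaining segments after removing /ʏ/ share [+tense]; /ʏ/ (high front rounded lax vowel) is [-tense]. For every other candidate removal, the leftover set fails to share any single feature value that the removed segment lacks.

ʏ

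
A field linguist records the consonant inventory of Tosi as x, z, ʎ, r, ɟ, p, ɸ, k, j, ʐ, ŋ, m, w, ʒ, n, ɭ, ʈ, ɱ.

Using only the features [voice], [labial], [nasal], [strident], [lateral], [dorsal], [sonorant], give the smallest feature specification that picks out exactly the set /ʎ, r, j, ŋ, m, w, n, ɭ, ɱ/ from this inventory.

/ʎ, r, j, ŋ, m, w, n, ɭ, ɱ/ are exactly the [+sonorant] segments in the inventory, so a single feature suffices.

[+sonorant]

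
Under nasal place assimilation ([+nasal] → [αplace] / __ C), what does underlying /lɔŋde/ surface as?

In /lɔŋde/, the nasal /ŋ/ precedes /d/, which is [+coronal]. The nasal assimilates in place, becoming the [+coronal] nasal /n/. The surface form is [lɔnde].

[lɔnde]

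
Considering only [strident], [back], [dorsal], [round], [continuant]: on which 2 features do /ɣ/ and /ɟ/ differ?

The two segments share [-strident], [+dorsal], [-round]. The only features from the list on which they differ: /ɣ/ is [+continuant] while /ɟ/ is [-continuant]; /ɣ/ is [+back] while /ɟ/ is [-back].

[continuant], [back]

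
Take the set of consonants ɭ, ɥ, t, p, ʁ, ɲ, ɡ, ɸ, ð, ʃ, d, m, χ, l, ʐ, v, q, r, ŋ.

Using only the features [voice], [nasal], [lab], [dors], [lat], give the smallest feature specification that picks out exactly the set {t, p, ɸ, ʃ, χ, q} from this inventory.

[-voice]

The target set is precisely the extension of [-voice] in this inventory.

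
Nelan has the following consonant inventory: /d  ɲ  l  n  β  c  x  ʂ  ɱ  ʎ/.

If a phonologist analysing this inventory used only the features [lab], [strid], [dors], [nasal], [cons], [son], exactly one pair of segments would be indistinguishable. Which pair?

On the given features, /x/ and /c/ have an identical profile: [−labial], [−strident], [+dorsal], [−nasal], [+consonantal], [−sonorant]. No other two segments in the inventory coincide on all 6 features. (They do differ in [continuant] and [back], which are not among the given features.)

x, c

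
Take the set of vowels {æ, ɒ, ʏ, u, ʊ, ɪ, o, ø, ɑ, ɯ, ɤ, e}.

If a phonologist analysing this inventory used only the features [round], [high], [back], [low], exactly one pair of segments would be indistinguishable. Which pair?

Both /u/ and /ʊ/ are [+round], [+high], [+back], [−low]. Since the list omits [tense] — which does distinguish the high back rounded tense vowel from the high back rounded lax vowel — this pair collapses; all other pairs remain distinct.

u, ʊ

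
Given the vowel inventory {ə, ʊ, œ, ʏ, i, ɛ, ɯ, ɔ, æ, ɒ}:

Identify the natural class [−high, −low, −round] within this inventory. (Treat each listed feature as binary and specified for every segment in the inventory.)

Checking each segment against [−high], [−low], [−round]: /ə/ (mid central vowel (schwa)), /ɛ/ (mid front unrounded lax vowel) satisfy every feature; every other segment in the inventory fails at least one.

ə, ɛ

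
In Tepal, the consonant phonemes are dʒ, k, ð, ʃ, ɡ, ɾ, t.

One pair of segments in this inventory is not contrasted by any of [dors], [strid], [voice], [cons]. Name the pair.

ɾ, ð

Both /ɾ/ and /ð/ are [−dorsal], [−strident], [+voice], [+consonantal]. Since the list omits [sonorant] — which does distinguish the alveolar tap from the voiced dental fricative — this pair collapses; all other pairs remain distinct.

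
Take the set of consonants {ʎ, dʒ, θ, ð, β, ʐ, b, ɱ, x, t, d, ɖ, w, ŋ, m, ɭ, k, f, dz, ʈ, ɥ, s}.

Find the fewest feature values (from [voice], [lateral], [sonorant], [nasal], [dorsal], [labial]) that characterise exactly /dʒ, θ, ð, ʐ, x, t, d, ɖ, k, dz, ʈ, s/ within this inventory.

Every target segment is [−sonorant], [−labial]; each remaining inventory member fails at least one of these. Each conjunct is needed — [−labial] alone would also admit /ʎ, ŋ, ɭ/; [−sonorant] alone would also admit /β, b, f/ — and no other single listed feature has exactly this extension, so two is the minimum.

[−sonorant, −labial]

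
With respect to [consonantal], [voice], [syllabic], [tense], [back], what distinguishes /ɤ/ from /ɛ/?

[back], [tense]

/ɤ/ is the mid back unrounded tense vowel and /ɛ/ is the mid front unrounded lax vowel. Both are [−consonantal], [+voice], [+syllabic]. /ɤ/ is [+back] while /ɛ/ is [−back]; /ɤ/ is [+tense] while /ɛ/ is [−tense], so the distinguishing features are [back], [tense].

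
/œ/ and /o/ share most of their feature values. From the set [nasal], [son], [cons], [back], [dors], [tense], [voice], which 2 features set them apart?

The two segments share [−nasal], [+sonorant], [−consonantal], [+dorsal], [+voice]. The only features from the list on which they differ: /œ/ is [−back] while /o/ is [+back]; /œ/ is [−tense] while /o/ is [+tense].

[back], [tense]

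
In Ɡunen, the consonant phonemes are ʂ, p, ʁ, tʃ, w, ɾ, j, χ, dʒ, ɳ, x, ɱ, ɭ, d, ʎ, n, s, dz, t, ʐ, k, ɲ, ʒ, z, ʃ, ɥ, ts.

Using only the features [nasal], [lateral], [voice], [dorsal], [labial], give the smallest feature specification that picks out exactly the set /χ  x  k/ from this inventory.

[−voice, +dorsal]

Every target segment is [−voice], [+dorsal]; each remaining inventory member fails at least one of these. Each conjunct is needed — [+dorsal] alone would also admit /ʁ, w, j, ʎ, …/; [−voice] alone would also admit /ʂ, p, tʃ, s, …/ — and no other single listed feature has exactly this extension, so two is the minimum.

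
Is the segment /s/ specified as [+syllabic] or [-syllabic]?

As the voiceless alveolar fricative, /s/ is [-syllabic].

[-syllabic]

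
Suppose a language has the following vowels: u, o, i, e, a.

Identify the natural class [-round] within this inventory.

The [-round] segments here are /i, e, a/; the remaining /u, o/ are [+round].

i, e, a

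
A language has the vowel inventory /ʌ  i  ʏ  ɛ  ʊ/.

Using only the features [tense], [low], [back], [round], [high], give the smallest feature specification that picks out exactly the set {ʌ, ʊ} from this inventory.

The target set is precisely the extension of [+back] in this inventory.

[+back]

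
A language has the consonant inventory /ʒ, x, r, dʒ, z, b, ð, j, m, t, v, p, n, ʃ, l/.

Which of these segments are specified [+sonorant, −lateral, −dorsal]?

r, m, n

Checking each segment against [+sonorant], [−lateral], [−dorsal]: /r/ (alveolar trill), /m/ (bilabial nasal), /n/ (alveolar nasal) satisfy every feature; every other segment in the inventory fails at least one.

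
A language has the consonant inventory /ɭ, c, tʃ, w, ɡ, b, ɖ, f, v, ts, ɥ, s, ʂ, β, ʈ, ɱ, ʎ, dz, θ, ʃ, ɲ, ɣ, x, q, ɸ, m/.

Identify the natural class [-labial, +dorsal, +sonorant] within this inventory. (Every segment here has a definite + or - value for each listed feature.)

ʎ, ɲ

The [-labial] segments are /ɭ, c, tʃ, ɡ, ɖ, ts, s, ʂ, ʈ, ʎ, dz, θ, ʃ, ɲ, ɣ, x, q/.
Intersecting with [+dorsal] gives /c, ɡ, ʎ, ɲ, ɣ, x, q/.
Then [+sonorant] leaves /ʎ, ɲ/.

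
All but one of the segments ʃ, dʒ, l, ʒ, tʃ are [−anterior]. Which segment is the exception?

/ʃ, dʒ, ʒ, tʃ/ are all [−anterior]; /l/ (alveolar lateral approximant) is [+anterior].

l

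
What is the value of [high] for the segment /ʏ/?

As the high front rounded lax vowel, /ʏ/ is [+high].

[+high]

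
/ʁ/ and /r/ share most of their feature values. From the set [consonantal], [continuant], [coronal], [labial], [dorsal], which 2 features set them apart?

The two segments share [+consonantal], [+continuant], [−labial]. The only features from the list on which they differ: /ʁ/ is [−coronal] while /r/ is [+coronal]; /ʁ/ is [+dorsal] while /r/ is [−dorsal].

[coronal], [dorsal]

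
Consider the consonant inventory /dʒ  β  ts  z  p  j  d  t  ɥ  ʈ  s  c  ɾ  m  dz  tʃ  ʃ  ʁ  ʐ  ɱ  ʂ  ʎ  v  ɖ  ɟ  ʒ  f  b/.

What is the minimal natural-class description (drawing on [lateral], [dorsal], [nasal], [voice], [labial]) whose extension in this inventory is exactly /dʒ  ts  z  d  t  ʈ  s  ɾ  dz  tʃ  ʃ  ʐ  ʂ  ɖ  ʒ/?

[−labial, −dorsal]

The class [−labial], [−dorsal] has exactly /dʒ, ts, z, d, t, ʈ, s, ɾ, dz, tʃ, ʃ, ʐ, ʂ, ɖ, ʒ/ as its extension in this inventory. No smaller conjunction from the listed features achieves this: [−dorsal] alone would also admit /β, p, m, ɱ, …/; [−labial] alone would also admit /j, c, ʁ, ʎ, …/; and checking the remaining single features turns up none with this extension.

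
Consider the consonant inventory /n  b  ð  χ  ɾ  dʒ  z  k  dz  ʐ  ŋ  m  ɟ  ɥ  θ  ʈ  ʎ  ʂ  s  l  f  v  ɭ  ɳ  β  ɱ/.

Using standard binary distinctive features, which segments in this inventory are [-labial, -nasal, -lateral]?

Eliminate segments failing any feature: /n, ŋ, ɳ/ are [+nasal]; /b, m, ɥ, f, v, β, ɱ/ are [+labial]; /ʎ, l, ɭ/ are [+lateral]. The remaining /ð, χ, ɾ, dʒ, z, k, dz, ʐ, ɟ, θ, ʈ, ʂ, s/ satisfy [-labial], [-nasal], [-lateral].

ð, χ, ɾ, dʒ, z, k, dz, ʐ, ɟ, θ, ʈ, ʂ, s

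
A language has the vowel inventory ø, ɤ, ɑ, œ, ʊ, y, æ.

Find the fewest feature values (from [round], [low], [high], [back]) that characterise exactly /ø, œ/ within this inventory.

Every target segment is [−high], [+round]; each remaining inventory member fails at least one of these. Each conjunct is needed — [+round] alone would also admit /ʊ, y/; [−high] alone would also admit /ɤ, ɑ, æ/ — and no other single listed feature has exactly this extension, so two is the minimum.

[−high, +round]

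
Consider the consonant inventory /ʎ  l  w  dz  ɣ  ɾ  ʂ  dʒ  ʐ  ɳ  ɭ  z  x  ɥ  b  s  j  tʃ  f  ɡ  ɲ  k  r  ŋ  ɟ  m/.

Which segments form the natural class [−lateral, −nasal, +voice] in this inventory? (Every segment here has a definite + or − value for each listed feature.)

w, dz, ɣ, ɾ, dʒ, ʐ, z, ɥ, b, j, ɡ, r, ɟ

Checking each segment against [−lateral], [−nasal], [+voice]: /w/ (labial-velar glide), /dz/ (voiced alveolar affricate), /ɣ/ (voiced velar fricative), /ɾ/ (alveolar tap), /dʒ/ (voiced postalveolar affricate), /ʐ/ (voiced retroflex fricative), among others, satisfy every feature; every other segment in the inventory fails at least one.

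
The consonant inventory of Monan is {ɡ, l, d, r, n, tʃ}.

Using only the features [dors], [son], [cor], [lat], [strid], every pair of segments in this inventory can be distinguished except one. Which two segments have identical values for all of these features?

/r/ (alveolar trill) and /n/ (alveolar nasal) are both [−dorsal], [+sonorant], [+coronal], [−lateral], [−strident], so none of the listed features separates them. (They do differ in [nasal] and [continuant], which are not among the given features.) Every other pair in the inventory differs on at least one listed feature.

r, n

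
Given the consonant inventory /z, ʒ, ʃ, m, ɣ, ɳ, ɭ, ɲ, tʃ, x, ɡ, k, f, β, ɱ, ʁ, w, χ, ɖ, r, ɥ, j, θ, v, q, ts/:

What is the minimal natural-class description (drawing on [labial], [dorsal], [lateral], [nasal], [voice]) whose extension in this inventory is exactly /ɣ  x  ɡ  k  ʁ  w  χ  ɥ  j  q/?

[−nasal, +dorsal]

The class [−nasal], [+dorsal] has exactly /ɣ, x, ɡ, k, ʁ, w, χ, ɥ, j, q/ as its extension in this inventory. No smaller conjunction from the listed features achieves this: [+dorsal] alone would also admit /ɲ/; [−nasal] alone would also admit /z, ʒ, ʃ, ɭ, …/; and checking the remaining single features turns up none with this extension.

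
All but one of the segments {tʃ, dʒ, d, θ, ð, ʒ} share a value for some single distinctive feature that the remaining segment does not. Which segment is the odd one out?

d

/θ, ʒ, tʃ, ð, dʒ/ are all [+distributed], but /d/ (voiced alveolar stop) is [-distributed]. No other single segment can be removed to leave a set sharing one feature value that the removed segment lacks, so /d/ is the odd one out.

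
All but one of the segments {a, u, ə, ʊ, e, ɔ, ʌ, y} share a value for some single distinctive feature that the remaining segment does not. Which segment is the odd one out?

a

[low] groups all but one: /y, ʌ, ʊ, ə, u, e, ɔ/ share [−low] while /a/ (low unrounded vowel) alone is [+low]. Removing any other segment would not leave a single-feature class that excludes it.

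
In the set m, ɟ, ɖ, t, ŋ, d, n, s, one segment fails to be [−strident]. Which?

s

Every segment except /s/ is [−strident]. /s/ (voiceless alveolar fricative) is [+strident], so it is the exception.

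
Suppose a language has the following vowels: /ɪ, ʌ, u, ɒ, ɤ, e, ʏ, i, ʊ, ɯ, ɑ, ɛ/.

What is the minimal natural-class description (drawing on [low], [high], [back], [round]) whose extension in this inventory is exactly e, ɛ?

[−high, −back]

/e, ɛ/ are all [−high], [−back], and no other segment in the inventory matches both values. Dropping any one of them over-generates: [−back] alone would also admit /ɪ, ʏ, i/; [−high] alone would also admit /ʌ, ɒ, ɤ, ɑ/. No other single listed feature picks out exactly this set either, so fewer than two features will not do.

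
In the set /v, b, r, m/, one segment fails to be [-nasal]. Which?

m

/b, v, r/ are all [-nasal]; /m/ (bilabial nasal) is [+nasal].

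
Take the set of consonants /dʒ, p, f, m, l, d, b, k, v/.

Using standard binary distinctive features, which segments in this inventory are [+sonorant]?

m, l

The feature [sonorant] marks segments produced without turbulent airflow (nasals, liquids, glides, vowels). In this inventory /m, l/ have that property, so they are [+sonorant]; /dʒ, p, f, d, b, k, v/ are [-sonorant].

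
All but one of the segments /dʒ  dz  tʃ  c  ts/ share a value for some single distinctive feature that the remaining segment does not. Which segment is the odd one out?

/ts, tʃ, dʒ, dz/ are all [+delayed release], but /c/ (voiceless palatal stop) is [−delayed release]. No other single segment can be removed to leave a set sharing one feature value that the removed segment lacks, so /c/ is the odd one out.

c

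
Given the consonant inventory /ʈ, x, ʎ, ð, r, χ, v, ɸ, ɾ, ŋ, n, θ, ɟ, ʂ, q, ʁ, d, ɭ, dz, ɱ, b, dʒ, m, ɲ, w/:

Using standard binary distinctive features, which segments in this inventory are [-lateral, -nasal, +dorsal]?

x, χ, ɟ, q, ʁ, w

Checking each segment against [-lateral], [-nasal], [+dorsal]: /x/ (voiceless velar fricative), /χ/ (voiceless uvular fricative), /ɟ/ (voiced palatal stop), /q/ (voiceless uvular stop), /ʁ/ (voiced uvular fricative), /w/ (labial-velar glide) satisfy every feature; every other segment in the inventory fails at least one.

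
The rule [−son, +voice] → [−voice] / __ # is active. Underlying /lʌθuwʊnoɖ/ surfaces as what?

[lʌθuwʊnoʈ]

Only the final segment /ɖ/ is both word-final and matches the structural description. It is a voiced retroflex stop, so [−son, +voice] holds; changing it to [−voice] with all other features held fixed yields /ʈ/ (voiceless retroflex stop). No other segment meets both the structural description and the environment, so the output is [lʌθuwʊnoʈ].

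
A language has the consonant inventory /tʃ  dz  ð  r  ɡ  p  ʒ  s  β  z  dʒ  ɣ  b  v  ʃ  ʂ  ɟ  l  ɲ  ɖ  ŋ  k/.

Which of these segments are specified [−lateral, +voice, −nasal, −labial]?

dz, ð, r, ɡ, ʒ, z, dʒ, ɣ, ɟ, ɖ

Eliminate segments failing any feature: /tʃ, p, s, ʃ, ʂ, k/ are [−voice]; /β, b, v/ are [+labial]; /l/ is [+lateral]; /ɲ, ŋ/ are [+nasal]. The remaining /dz, ð, r, ɡ, ʒ, z, dʒ, ɣ, ɟ, ɖ/ satisfy [−lateral], [+voice], [−nasal], [−labial].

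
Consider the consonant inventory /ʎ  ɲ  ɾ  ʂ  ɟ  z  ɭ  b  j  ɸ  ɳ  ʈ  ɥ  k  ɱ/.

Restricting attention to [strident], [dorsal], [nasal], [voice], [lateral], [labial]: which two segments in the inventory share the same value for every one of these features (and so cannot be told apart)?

ɟ, j

On the given features, /ɟ/ and /j/ have an identical profile: [−strident], [+dorsal], [−nasal], [+voice], [−lateral], [−labial]. No other two segments in the inventory coincide on all 6 features. (They do differ in [sonorant] and [continuant], which are not among the given features.)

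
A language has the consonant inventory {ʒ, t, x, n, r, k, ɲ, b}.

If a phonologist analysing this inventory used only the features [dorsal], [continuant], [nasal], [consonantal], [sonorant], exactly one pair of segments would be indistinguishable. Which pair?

/t/ (voiceless alveolar stop) and /b/ (voiced bilabial stop) are both [−dorsal], [−continuant], [−nasal], [+consonantal], [−sonorant], so none of the listed features separates them. (They do differ in [voice], [labial] and [coronal], which are not among the given features.) Every other pair in the inventory differs on at least one listed feature.

t, b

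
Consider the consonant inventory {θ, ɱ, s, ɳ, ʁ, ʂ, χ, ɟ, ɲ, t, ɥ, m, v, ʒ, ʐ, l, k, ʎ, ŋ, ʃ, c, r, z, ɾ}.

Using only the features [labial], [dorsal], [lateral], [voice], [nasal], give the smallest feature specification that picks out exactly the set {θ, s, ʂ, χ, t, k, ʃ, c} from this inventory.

[−voice]

/θ, s, ʂ, χ, t, k, ʃ, c/ are exactly the [−voice] segments in the inventory, so a single feature suffices.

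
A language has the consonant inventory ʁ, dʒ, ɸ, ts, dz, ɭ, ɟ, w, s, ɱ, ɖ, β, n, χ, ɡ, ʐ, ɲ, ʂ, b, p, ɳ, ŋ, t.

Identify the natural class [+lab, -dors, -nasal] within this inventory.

Eliminate segments failing any feature: /ʁ, dʒ, ts, dz, ɭ, ɟ, s, ɖ, n, χ, ɡ, ʐ, ɲ, ʂ, ɳ, ŋ, t/ are [-labial]; /w/ is [+dorsal]; /ɱ/ is [+nasal]. The remaining /ɸ, β, b, p/ satisfy [+labial], [-dorsal], [-nasal].

ɸ, β, b, p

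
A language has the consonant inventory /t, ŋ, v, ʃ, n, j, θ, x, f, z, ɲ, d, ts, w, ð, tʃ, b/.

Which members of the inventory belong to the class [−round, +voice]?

Checking each segment against [−round], [+voice]: /ŋ/ (velar nasal), /v/ (voiced labiodental fricative), /n/ (alveolar nasal), /j/ (palatal glide), /z/ (voiced alveolar fricative), /ɲ/ (palatal nasal), among others, satisfy every feature; every other segment in the inventory fails at least one.

ŋ, v, n, j, z, ɲ, d, ð, b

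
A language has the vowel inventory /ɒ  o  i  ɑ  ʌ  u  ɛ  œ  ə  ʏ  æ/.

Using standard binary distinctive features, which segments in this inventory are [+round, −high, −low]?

Eliminate segments failing any feature: /ɒ/ is [+low]; /i, ɑ, ʌ, ɛ, ə, æ/ are [−round]; /u, ʏ/ are [+high]. The remaining /o, œ/ satisfy [+round], [−high], [−low].

o, œ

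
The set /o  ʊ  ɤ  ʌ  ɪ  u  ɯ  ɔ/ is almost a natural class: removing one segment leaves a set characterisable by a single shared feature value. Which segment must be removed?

ɪ

[back] groups all but one: /ɤ, ɯ, ʊ, u, o, ʌ, ɔ/ share [+back] while /ɪ/ (high front unrounded lax vowel) alone is [−back]. Removing any other segment would not leave a single-feature class that excludes it.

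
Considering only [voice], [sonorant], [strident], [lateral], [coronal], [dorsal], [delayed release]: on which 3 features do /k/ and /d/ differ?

[voice], [coronal], [dorsal]

/k/ is the voiceless velar stop and /d/ is the voiced alveolar stop. Both are [−sonorant], [−strident], [−lateral], [−delayed release]. /k/ is [−voice] while /d/ is [+voice]; /k/ is [−coronal] while /d/ is [+coronal]; /k/ is [+dorsal] while /d/ is [−dorsal], so the distinguishing features are [voice], [coronal], [dorsal].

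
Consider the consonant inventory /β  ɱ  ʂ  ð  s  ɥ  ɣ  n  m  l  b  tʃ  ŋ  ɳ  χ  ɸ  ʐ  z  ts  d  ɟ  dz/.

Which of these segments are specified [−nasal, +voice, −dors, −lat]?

β, ð, b, ʐ, z, d, dz

Eliminate segments failing any feature: /ɱ, n, m, ŋ, ɳ/ are [+nasal]; /ʂ, s, tʃ, χ, ɸ, ts/ are [−voice]; /ɥ, ɣ, ɟ/ are [+dorsal]; /l/ is [+lateral]. The remaining /β, ð, b, ʐ, z, d, dz/ satisfy [−nasal], [+voice], [−dorsal], [−lateral].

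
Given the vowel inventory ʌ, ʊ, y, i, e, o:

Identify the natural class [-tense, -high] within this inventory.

ʌ

First, the [-tense] segments are /ʌ, ʊ/.
Among these, [-high] leaves /ʌ/.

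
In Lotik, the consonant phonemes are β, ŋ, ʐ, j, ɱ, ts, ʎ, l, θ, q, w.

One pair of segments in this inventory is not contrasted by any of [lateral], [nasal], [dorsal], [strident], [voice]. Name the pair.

w, j

Both /w/ and /j/ are [−lateral], [−nasal], [+dorsal], [−strident], [+voice]. Since the list omits [labial], [round] and [back] — which do distinguish the labial-velar glide from the palatal glide — this pair collapses; all other pairs remain distinct.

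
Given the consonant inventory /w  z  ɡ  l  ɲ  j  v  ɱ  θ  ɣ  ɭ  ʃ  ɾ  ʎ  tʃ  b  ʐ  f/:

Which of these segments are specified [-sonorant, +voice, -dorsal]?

Eliminate segments failing any feature: /w, l, ɲ, j, ɱ, ɭ, ɾ, ʎ/ are [+sonorant]; /ɡ, ɣ/ are [+dorsal]; /θ, ʃ, tʃ, f/ are [-voice]. The remaining /z, v, b, ʐ/ satisfy [-sonorant], [+voice], [-dorsal].

z, v, b, ʐ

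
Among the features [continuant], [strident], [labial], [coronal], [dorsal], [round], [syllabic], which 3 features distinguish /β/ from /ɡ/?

/β/ is the voiced bilabial fricative and /ɡ/ is the voiced velar stop. Both are [-strident], [-coronal], [-round], [-syllabic]. /β/ is [+continuant] while /ɡ/ is [-continuant]; /β/ is [+labial] while /ɡ/ is [-labial]; /β/ is [-dorsal] while /ɡ/ is [+dorsal], so the distinguishing features are [continuant], [labial], [dorsal].

[continuant], [labial], [dorsal]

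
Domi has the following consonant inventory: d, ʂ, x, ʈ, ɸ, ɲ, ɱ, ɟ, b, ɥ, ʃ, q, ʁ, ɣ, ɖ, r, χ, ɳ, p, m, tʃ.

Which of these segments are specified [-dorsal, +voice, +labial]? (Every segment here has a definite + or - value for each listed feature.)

ɱ, b, m

Eliminate segments failing any feature: /d, ɖ, r, ɳ/ are [-labial]; /ʂ, ʈ, ɸ, ʃ, p, tʃ/ are [-voice]; /x, ɲ, ɟ, ɥ, q, ʁ, ɣ, χ/ are [+dorsal]. The remaining /ɱ, b, m/ satisfy [-dorsal], [+voice], [+labial].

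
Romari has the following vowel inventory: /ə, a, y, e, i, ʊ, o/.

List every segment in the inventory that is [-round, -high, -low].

ə, e

Among the inventory, the [-round] segments are /ə, a, e, i/.
Of those, [-high] gives /ə, a, e/.
Then [-low] leaves /ə, e/.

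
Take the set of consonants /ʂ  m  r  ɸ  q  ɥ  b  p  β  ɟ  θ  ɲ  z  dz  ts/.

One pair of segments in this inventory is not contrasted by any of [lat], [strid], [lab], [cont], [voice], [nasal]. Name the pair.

β, ɥ

Both /β/ and /ɥ/ are [-lateral], [-strident], [+labial], [+continuant], [+voice], [-nasal]. Since the list omits [sonorant], [round] and [dorsal] — which do distinguish the voiced bilabial fricative from the labial-palatal glide — this pair collapses; all other pairs remain distinct.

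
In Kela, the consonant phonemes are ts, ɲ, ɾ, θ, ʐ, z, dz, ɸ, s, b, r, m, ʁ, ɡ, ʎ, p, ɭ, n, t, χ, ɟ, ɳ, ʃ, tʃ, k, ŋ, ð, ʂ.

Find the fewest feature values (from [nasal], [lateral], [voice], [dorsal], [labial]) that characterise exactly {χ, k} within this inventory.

The class [−voice], [+dorsal] has exactly /χ, k/ as its extension in this inventory. No smaller conjunction from the listed features achieves this: [+dorsal] alone would also admit /ɲ, ʁ, ɡ, ʎ, …/; [−voice] alone would also admit /ts, θ, ɸ, s, …/; and checking the remaining single features turns up none with this extension.

[−voice, +dorsal]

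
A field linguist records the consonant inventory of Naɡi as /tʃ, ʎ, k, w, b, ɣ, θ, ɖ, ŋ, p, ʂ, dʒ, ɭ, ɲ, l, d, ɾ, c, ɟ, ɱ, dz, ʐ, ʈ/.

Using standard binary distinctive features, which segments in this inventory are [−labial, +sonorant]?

ʎ, ŋ, ɭ, ɲ, l, ɾ

The [−labial] segments are /tʃ, ʎ, k, ɣ, θ, ɖ, ŋ, ʂ, dʒ, ɭ, ɲ, l, d, ɾ, c, ɟ, dz, ʐ, ʈ/.
Within that set, [+sonorant] leaves /ʎ, ŋ, ɭ, ɲ, l, ɾ/.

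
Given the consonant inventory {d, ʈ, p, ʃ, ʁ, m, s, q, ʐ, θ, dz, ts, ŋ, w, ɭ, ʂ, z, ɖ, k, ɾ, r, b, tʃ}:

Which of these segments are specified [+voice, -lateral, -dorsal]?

Eliminate segments failing any feature: /ʈ, p, ʃ, s, q, θ, ts, ʂ, k, tʃ/ are [-voice]; /ʁ, ŋ, w/ are [+dorsal]; /ɭ/ is [+lateral]. The remaining /d, m, ʐ, dz, z, ɖ, ɾ, r, b/ satisfy [+voice], [-lateral], [-dorsal].

d, m, ʐ, dz, z, ɖ, ɾ, r, b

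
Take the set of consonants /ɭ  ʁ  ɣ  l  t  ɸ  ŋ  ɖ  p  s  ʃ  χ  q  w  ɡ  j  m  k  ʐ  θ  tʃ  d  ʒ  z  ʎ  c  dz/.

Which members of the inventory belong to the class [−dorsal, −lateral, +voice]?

ɖ, m, ʐ, d, ʒ, z, dz

Eliminate segments failing any feature: /ɭ, l/ are [+lateral]; /ʁ, ɣ, ŋ, χ, q, w, ɡ, j, k, ʎ, c/ are [+dorsal]; /t, ɸ, p, s, ʃ, θ, tʃ/ are [−voice]. The remaining /ɖ, m, ʐ, d, ʒ, z, dz/ satisfy [−dorsal], [−lateral], [+voice].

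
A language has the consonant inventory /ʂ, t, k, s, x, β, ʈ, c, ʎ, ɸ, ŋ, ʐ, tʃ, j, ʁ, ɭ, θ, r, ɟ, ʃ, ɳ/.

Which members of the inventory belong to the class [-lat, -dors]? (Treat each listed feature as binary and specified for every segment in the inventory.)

ʂ, t, s, β, ʈ, ɸ, ʐ, tʃ, θ, r, ʃ, ɳ

Checking each segment against [-lateral], [-dorsal]: /ʂ/ (voiceless retroflex fricative), /t/ (voiceless alveolar stop), /s/ (voiceless alveolar fricative), /β/ (voiced bilabial fricative), /ʈ/ (voiceless retroflex stop), /ɸ/ (voiceless bilabial fricative), among others, satisfy every feature; every other segment in the inventory fails at least one.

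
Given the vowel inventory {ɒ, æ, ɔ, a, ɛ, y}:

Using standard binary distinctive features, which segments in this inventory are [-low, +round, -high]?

ɔ

The [-low] segments are /ɔ, ɛ, y/.
Intersecting with [+round] gives /ɔ, y/.
Within that set, [-high] leaves /ɔ/.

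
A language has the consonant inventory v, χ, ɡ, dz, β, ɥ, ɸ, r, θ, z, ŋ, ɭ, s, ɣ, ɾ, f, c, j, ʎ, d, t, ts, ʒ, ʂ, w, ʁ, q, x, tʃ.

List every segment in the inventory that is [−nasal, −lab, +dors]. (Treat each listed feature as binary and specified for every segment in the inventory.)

χ, ɡ, ɣ, c, j, ʎ, ʁ, q, x

Checking each segment against [−nasal], [−labial], [+dorsal]: /χ/ (voiceless uvular fricative), /ɡ/ (voiced velar stop), /ɣ/ (voiced velar fricative), /c/ (voiceless palatal stop), /j/ (palatal glide), /ʎ/ (palatal lateral approximant), among others, satisfy every feature; every other segment in the inventory fails at least one.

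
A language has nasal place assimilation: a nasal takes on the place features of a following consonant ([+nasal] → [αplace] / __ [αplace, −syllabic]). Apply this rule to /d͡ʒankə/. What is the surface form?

[d͡ʒaŋkə]

/n/ sits before the [+dorsal] consonant /k/, so it takes on [+dorsal] and surfaces as /ŋ/. The rest of the form is unaffected: [d͡ʒaŋkə].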